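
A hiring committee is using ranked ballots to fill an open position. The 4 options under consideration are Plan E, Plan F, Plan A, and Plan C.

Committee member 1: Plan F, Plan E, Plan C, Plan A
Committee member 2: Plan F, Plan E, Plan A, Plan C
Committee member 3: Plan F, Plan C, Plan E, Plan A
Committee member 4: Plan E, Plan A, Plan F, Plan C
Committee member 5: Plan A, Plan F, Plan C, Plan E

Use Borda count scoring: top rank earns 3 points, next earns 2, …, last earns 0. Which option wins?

Borda scores:
  Plan E: 2 + 2 + 1 + 3 + 0 = 8
  Plan F: 3 + 3 + 3 + 1 + 2 = 12
  Plan A: 0 + 1 + 0 + 2 + 3 = 6
  Plan C: 1 + 0 + 2 + 0 + 1 = 4
Plan F has the highest total.

Plan F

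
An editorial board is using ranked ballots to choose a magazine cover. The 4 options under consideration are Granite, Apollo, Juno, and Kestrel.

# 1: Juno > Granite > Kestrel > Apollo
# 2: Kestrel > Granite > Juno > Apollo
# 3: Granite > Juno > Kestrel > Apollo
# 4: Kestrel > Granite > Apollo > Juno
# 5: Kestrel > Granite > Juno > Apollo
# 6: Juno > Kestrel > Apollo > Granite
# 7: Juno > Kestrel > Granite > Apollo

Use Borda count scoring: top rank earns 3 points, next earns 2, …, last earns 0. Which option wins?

Kestrel

Borda scores:
  Granite: 2 + 2 + 3 + 2 + 2 + 0 + 1 = 12
  Apollo: 0 + 0 + 0 + 1 + 0 + 1 + 0 = 2
  Juno: 3 + 1 + 2 + 0 + 1 + 3 + 3 = 13
  Kestrel: 1 + 3 + 1 + 3 + 3 + 2 + 2 = 15
Kestrel has the highest total.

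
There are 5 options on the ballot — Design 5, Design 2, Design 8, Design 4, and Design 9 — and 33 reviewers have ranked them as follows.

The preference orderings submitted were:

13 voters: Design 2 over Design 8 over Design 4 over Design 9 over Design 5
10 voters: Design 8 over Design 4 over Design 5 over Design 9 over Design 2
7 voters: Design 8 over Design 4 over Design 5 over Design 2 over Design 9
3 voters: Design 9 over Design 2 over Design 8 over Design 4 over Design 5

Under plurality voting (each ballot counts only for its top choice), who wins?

First-place vote totals:
  Design 5: 0
  Design 2: 13
  Design 8: 17
  Design 4: 0
  Design 9: 3
Design 8 has the most first-place votes.

Design 8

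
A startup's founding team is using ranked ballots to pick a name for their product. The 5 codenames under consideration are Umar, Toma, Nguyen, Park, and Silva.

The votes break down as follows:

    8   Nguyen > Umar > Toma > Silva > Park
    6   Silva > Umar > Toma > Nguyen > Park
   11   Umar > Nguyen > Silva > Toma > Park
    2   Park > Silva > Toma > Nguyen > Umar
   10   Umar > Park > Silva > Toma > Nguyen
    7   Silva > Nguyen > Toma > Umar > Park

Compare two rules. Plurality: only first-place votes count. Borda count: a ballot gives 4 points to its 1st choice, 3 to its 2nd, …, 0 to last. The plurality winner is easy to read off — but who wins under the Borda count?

Plurality first-place counts: Umar 21, Toma 0, Nguyen 8, Park 2, Silva 13 → Umar.
Borda totals: Umar 133, Toma 67, Nguyen 94, Park 38, Silva 108 → Umar.

Umar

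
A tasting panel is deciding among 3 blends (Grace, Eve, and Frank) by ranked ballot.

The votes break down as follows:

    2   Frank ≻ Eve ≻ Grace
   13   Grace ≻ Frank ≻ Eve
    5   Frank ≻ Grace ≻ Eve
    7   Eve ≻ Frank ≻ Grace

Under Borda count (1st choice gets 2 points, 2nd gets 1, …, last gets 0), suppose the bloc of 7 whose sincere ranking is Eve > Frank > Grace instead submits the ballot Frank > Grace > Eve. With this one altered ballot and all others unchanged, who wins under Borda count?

Borda totals with the altered ballot: Grace 38, Eve 2, Frank 41.
The winner is unchanged: still Frank.

Frank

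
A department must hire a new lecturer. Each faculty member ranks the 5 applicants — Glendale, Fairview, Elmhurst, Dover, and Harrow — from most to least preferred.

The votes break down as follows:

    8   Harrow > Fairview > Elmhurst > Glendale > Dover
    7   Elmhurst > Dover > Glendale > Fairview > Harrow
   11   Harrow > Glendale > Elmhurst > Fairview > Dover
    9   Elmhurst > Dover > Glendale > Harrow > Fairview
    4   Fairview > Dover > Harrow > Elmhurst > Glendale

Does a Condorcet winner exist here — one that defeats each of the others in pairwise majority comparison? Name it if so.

Head-to-head results (39 voters total):
Glendale vs Fairview: Glendale wins 27–12.
Glendale vs Elmhurst: Elmhurst wins 28–11.
Glendale vs Dover: Dover wins 20–19.
Glendale vs Harrow: Harrow wins 23–16.
Fairview vs Elmhurst: Elmhurst wins 27–12.
Fairview vs Dover: Fairview wins 23–16.
Fairview vs Harrow: Harrow wins 28–11.
Elmhurst vs Dover: Elmhurst wins 35–4.
Elmhurst vs Harrow: Harrow wins 23–16.
Dover vs Harrow: Dover wins 20–19.
No candidate beats all others: Glendale beats Fairview beats Dover beats Glendale, a majority cycle.

No Condorcet winner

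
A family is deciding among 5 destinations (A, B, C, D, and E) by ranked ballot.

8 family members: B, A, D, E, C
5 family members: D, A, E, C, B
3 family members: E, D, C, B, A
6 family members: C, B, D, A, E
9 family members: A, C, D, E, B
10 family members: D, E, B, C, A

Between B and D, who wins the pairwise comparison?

Ballots ranking B above D: 8+6 = 14.
Ballots ranking D above B: 5+3+9+10 = 27.
D wins the head-to-head, 27–14.

D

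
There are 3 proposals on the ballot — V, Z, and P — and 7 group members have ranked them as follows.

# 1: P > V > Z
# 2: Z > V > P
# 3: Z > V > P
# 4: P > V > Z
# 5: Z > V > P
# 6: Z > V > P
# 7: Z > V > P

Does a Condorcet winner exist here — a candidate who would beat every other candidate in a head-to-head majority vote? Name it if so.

Head-to-head results (7 voters total):
V vs Z: Z wins 5–2.
V vs P: V wins 5–2.
Z vs P: Z wins 5–2.
Z beats each rival — V (5–2), P (5–2) — so Z is the Condorcet winner.

Z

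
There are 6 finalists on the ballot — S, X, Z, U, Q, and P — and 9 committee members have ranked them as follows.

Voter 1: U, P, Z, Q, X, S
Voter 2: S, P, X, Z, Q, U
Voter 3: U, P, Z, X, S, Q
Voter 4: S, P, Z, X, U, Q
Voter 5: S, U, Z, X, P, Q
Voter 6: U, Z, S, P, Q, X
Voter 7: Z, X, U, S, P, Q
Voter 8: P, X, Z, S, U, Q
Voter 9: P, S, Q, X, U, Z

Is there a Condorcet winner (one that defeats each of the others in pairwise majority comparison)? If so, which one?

Head-to-head results (9 voters total):
S vs X: S wins 5–4.
S vs Z: Z wins 5–4.
S vs U: S wins 5–4.
S vs Q: S wins 8–1.
S vs P: S wins 5–4.
X vs Z: Z wins 6–3.
X vs U: X wins 5–4.
X vs Q: X wins 6–3.
X vs P: P wins 7–2.
Z vs U: U wins 5–4.
Z vs Q: Z wins 8–1.
Z vs P: P wins 6–3.
U vs Q: U wins 7–2.
U vs P: U wins 5–4.
Q vs P: P wins 9–0.
No candidate beats all others: S beats U beats Z beats S, a majority cycle.

There is no Condorcet winner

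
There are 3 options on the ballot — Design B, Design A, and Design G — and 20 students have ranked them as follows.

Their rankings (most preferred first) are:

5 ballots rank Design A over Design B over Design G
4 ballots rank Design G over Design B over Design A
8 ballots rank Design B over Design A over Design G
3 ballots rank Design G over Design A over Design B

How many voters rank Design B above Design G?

13

Ballots ranking Design B above Design G: 5+8 = 13.
Ballots ranking Design G above Design B: 4+3 = 7.
So 13 of 20 voters prefer Design B to Design G.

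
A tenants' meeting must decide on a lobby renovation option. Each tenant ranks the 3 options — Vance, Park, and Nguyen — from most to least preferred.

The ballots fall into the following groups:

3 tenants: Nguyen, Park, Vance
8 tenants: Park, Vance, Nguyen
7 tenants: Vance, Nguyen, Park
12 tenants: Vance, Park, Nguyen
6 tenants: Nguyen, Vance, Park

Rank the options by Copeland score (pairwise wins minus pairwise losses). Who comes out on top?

Vance

Pairwise results:
  Vance vs Park: Vance wins 25–11.
  Vance vs Nguyen: Vance wins 27–9.
  Park vs Nguyen: Park wins 20–16.
Copeland scores (wins − losses):
  Vance: 2 − 0 = 2
  Park: 1 − 1 = 0
  Nguyen: 0 − 2 = -2
Vance has the best Copeland score.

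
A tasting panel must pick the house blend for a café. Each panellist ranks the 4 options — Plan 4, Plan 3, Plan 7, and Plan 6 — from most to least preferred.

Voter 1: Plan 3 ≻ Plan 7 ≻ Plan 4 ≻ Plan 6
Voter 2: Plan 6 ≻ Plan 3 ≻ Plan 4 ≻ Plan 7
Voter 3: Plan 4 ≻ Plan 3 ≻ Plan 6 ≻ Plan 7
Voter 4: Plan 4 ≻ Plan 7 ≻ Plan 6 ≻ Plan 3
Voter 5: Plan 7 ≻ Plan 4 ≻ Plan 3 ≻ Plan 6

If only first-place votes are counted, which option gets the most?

Plan 4

First-place vote totals:
  Plan 4: 2
  Plan 3: 1
  Plan 7: 1
  Plan 6: 1
Plan 4 has the most first-place votes.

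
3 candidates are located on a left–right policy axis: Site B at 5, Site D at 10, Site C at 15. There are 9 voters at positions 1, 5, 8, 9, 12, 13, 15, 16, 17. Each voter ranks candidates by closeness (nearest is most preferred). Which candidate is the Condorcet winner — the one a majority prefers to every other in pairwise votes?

Site D

With single-peaked preferences on a line, the Condorcet winner is the candidate closest to the median voter.
The median voter (position 12) is closest to Site D at 10.
Check: Site D vs Site B — voters closer to Site D: 7 of 9.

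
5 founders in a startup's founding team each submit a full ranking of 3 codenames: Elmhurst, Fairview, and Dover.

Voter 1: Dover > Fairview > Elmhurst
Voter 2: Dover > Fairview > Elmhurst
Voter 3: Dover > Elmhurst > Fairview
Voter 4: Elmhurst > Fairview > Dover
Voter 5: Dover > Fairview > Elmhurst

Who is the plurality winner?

Dover

First-place vote totals:
  Elmhurst: 1
  Fairview: 0
  Dover: 4
Dover has the most first-place votes.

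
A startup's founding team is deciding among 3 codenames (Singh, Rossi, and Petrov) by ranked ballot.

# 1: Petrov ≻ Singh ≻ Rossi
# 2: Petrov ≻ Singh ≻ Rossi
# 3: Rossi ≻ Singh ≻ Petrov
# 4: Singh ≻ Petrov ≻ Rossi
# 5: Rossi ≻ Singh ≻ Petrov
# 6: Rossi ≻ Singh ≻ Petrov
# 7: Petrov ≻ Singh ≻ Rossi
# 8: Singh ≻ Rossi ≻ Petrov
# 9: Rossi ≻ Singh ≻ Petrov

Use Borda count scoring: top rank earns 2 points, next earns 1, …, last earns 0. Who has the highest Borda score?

Singh

Borda scores:
  Singh: 1 + 1 + 1 + 2 + 1 + 1 + 1 + 2 + 1 = 11
  Rossi: 0 + 0 + 2 + 0 + 2 + 2 + 0 + 1 + 2 = 9
  Petrov: 2 + 2 + 0 + 1 + 0 + 0 + 2 + 0 + 0 = 7
Singh has the highest total.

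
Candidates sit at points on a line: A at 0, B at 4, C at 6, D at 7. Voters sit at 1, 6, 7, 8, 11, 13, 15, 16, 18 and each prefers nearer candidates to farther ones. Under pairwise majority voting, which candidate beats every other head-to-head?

D

With single-peaked preferences on a line, the Condorcet winner is the candidate closest to the median voter.
The median voter (position 11) is closest to D at 7.
Check: D vs B — voters closer to D: 8 of 9.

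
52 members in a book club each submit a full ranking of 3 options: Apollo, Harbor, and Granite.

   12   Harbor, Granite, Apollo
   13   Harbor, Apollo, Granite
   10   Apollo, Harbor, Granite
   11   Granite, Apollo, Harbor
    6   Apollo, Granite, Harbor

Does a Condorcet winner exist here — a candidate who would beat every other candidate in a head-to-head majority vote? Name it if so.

Head-to-head results (52 voters total):
Apollo vs Harbor: Apollo wins 27–25.
Apollo vs Granite: Apollo wins 29–23.
Harbor vs Granite: Harbor wins 35–17.
Apollo beats each rival — Harbor (27–25), Granite (29–23) — so Apollo is the Condorcet winner.

Apollo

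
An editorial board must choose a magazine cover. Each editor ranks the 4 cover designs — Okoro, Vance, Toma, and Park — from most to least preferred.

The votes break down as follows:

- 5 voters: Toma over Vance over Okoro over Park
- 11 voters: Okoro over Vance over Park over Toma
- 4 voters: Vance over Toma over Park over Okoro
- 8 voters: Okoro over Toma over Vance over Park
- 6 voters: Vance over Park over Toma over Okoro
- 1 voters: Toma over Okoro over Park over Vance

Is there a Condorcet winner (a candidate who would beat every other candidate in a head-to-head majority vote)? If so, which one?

Head-to-head results (35 voters total):
Okoro vs Vance: Okoro wins 20–15.
Okoro vs Toma: Okoro wins 19–16.
Okoro vs Park: Okoro wins 25–10.
Vance vs Toma: Vance wins 21–14.
Vance vs Park: Vance wins 34–1.
Toma vs Park: Toma wins 18–17.
Okoro beats each rival — Vance (20–15), Toma (19–16), Park (25–10) — so Okoro is the Condorcet winner.

Okoro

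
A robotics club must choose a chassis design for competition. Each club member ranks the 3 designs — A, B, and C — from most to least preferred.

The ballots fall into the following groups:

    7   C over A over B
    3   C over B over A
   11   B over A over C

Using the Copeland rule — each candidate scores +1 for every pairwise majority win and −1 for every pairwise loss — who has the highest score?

Pairwise results:
  A vs B: B wins 14–7.
  A vs C: A wins 11–10.
  B vs C: B wins 11–10.
Copeland scores (wins − losses):
  A: 1 − 1 = 0
  B: 2 − 0 = 2
  C: 0 − 2 = -2
B has the best Copeland score.

B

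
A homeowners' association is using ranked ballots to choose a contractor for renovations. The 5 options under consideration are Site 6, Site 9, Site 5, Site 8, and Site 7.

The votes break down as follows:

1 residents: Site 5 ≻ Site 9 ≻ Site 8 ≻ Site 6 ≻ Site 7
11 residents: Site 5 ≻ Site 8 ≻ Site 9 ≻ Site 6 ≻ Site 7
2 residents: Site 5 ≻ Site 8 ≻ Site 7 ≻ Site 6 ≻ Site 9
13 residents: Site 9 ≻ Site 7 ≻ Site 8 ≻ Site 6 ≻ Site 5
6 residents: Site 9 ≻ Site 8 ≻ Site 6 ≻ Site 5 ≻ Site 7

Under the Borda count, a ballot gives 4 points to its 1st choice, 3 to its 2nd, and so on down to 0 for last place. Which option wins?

Site 9

Borda scores:
  Site 6: 1 + 11·1 + 2·1 + 13·1 + 6·2 = 39
  Site 9: 3 + 11·2 + 2·0 + 13·4 + 6·4 = 101
  Site 5: 4 + 11·4 + 2·4 + 13·0 + 6·1 = 62
  Site 8: 2 + 11·3 + 2·3 + 13·2 + 6·3 = 85
  Site 7: 0 + 11·0 + 2·2 + 13·3 + 6·0 = 43
Site 9 has the highest total.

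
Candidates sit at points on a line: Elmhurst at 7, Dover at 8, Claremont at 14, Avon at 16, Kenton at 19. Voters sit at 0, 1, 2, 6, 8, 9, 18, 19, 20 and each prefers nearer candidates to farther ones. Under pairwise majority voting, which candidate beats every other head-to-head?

Dover

With single-peaked preferences on a line, the Condorcet winner is the candidate closest to the median voter.
The median voter (position 8) is closest to Dover at 8.
Check: Dover vs Elmhurst — voters closer to Dover: 5 of 9.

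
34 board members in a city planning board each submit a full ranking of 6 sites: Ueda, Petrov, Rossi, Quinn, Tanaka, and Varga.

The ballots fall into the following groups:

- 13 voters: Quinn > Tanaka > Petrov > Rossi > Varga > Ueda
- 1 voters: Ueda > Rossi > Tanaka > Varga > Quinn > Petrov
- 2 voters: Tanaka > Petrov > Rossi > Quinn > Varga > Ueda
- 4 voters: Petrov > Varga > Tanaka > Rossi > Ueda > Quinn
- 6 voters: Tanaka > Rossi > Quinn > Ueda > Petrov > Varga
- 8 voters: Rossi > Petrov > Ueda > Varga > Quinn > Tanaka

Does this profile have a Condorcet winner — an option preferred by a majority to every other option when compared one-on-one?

Head-to-head results (34 voters total):
Ueda vs Petrov: Petrov wins 27–7.
Ueda vs Rossi: Rossi wins 33–1.
Ueda vs Quinn: Quinn wins 21–13.
Ueda vs Tanaka: Tanaka wins 25–9.
Ueda vs Varga: Varga wins 19–15.
Petrov vs Rossi: Petrov wins 19–15.
Petrov vs Quinn: Quinn wins 20–14.
Petrov vs Tanaka: Tanaka wins 22–12.
Petrov vs Varga: Petrov wins 33–1.
Rossi vs Quinn: Rossi wins 21–13.
Rossi vs Tanaka: Tanaka wins 25–9.
Rossi vs Varga: Rossi wins 30–4.
Quinn vs Tanaka: Quinn wins 21–13.
Quinn vs Varga: Quinn wins 21–13.
Tanaka vs Varga: Tanaka wins 22–12.
No candidate beats all others: Petrov beats Rossi beats Quinn beats Petrov, a majority cycle.

No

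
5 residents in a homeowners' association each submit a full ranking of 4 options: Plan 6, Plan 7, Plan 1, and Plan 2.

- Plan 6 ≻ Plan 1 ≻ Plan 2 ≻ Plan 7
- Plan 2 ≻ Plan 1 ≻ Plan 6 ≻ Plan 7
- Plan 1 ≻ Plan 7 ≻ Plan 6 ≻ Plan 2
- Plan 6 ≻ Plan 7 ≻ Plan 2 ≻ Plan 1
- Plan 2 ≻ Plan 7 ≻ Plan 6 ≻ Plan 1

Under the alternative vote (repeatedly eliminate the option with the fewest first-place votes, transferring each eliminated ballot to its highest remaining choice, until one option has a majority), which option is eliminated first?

Round 1: Plan 6 2, Plan 2 2, Plan 1 1, Plan 7 0. Plan 7 has the fewest and is eliminated.
Round 2: Plan 6 2, Plan 2 2, Plan 1 1. Plan 1 has the fewest and is eliminated.
Round 3: Plan 6 3, Plan 2 2. Plan 6 has a majority.

Plan 7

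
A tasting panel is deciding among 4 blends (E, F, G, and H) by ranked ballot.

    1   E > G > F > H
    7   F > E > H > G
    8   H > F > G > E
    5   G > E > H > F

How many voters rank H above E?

8

Ballots ranking H above E: 8.
Ballots ranking E above H: 1+7+5 = 13.
So 8 of 21 voters prefer H to E.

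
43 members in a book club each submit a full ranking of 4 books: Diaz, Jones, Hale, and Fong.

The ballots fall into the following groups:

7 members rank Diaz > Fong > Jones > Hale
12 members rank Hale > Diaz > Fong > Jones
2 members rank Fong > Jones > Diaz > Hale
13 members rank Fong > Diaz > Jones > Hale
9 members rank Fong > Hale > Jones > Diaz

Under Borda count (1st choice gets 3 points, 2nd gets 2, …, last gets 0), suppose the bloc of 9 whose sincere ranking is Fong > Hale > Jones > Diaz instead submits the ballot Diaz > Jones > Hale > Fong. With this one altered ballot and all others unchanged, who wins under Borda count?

Diaz

Borda totals with the altered ballot: Diaz 100, Jones 42, Hale 45, Fong 71.
The switch changes the winner from Fong to Diaz.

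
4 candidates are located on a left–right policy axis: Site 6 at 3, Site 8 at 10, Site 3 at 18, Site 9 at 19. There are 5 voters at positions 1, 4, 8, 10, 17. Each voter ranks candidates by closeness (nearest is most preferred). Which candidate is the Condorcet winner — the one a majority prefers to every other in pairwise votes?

With single-peaked preferences on a line, the Condorcet winner is the candidate closest to the median voter.
The median voter (position 8) is closest to Site 8 at 10.
Check: Site 8 vs Site 9 — voters closer to Site 8: 4 of 5.

Site 8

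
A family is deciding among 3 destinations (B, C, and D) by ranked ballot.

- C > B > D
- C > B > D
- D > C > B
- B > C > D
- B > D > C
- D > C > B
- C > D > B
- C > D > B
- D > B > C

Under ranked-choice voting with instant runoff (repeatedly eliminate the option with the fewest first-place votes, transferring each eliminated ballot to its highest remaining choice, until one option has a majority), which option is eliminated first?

Round 1: C 4, D 3, B 2. B has the fewest and is eliminated.
Round 2: C 5, D 4. C has a majority.

B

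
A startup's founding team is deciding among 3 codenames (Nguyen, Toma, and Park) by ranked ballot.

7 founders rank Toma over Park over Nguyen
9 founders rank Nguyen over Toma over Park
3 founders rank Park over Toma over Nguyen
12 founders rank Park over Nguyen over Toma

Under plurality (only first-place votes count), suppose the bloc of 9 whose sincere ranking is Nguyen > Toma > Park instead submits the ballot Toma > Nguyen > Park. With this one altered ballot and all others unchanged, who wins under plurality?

Toma

First-place totals with the altered ballot: Nguyen 0, Toma 16, Park 15.
The switch changes the winner from Park to Toma.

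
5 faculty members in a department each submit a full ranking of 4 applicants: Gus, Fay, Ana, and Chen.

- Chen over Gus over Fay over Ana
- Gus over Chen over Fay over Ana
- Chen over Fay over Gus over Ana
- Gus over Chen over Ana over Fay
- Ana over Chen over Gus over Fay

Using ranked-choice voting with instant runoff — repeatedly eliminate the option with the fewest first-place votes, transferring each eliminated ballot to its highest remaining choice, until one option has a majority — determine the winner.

Chen

Round 1: Gus 2, Chen 2, Ana 1, Fay 0. Fay has the fewest and is eliminated.
Round 2: Gus 2, Chen 2, Ana 1. Ana has the fewest and is eliminated.
Round 3: Chen 3, Gus 2. Chen has a majority.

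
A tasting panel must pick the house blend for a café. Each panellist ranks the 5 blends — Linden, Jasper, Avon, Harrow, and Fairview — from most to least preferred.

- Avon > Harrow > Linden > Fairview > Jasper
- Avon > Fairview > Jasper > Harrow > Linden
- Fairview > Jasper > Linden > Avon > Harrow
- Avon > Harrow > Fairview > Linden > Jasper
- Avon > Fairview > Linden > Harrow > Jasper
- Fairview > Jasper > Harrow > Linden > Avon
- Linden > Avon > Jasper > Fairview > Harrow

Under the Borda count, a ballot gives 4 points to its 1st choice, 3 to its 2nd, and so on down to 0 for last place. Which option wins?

Avon

Borda scores:
  Linden: 2 + 0 + 2 + 1 + 2 + 1 + 4 = 12
  Jasper: 0 + 2 + 3 + 0 + 0 + 3 + 2 = 10
  Avon: 4 + 4 + 1 + 4 + 4 + 0 + 3 = 20
  Harrow: 3 + 1 + 0 + 3 + 1 + 2 + 0 = 10
  Fairview: 1 + 3 + 4 + 2 + 3 + 4 + 1 = 18
Avon has the highest total.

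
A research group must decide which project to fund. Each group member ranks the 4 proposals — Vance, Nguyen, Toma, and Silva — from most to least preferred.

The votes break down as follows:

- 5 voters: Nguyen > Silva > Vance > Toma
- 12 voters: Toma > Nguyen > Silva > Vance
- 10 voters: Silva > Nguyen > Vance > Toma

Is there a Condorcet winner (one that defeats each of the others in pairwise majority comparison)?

Yes

Head-to-head results (27 voters total):
Vance vs Nguyen: Nguyen wins 27–0.
Vance vs Toma: Vance wins 15–12.
Vance vs Silva: Silva wins 27–0.
Nguyen vs Toma: Nguyen wins 15–12.
Nguyen vs Silva: Nguyen wins 17–10.
Toma vs Silva: Silva wins 15–12.
Nguyen beats each rival — Vance (27–0), Toma (15–12), Silva (17–10) — so Nguyen is the Condorcet winner.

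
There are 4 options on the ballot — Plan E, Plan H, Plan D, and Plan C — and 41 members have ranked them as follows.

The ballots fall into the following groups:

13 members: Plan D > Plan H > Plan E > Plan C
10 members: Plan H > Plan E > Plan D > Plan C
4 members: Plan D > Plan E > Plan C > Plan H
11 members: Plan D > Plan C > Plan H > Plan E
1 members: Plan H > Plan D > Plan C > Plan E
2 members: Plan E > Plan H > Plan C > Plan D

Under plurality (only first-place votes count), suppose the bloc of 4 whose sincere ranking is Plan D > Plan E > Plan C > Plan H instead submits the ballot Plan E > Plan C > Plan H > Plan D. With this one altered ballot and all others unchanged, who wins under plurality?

First-place totals with the altered ballot: Plan E 6, Plan H 11, Plan D 24, Plan C 0.
The winner is unchanged: still Plan D.

Plan D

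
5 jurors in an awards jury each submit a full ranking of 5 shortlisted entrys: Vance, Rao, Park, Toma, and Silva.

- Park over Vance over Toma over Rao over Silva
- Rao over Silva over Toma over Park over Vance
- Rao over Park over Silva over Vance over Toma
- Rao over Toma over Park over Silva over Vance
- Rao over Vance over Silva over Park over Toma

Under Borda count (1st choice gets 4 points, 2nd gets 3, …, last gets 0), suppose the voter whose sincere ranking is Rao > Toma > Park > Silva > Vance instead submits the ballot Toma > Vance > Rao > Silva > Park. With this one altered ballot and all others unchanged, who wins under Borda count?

Borda totals with the altered ballot: Vance 10, Rao 15, Park 9, Toma 8, Silva 8.
The winner is unchanged: still Rao.

Rao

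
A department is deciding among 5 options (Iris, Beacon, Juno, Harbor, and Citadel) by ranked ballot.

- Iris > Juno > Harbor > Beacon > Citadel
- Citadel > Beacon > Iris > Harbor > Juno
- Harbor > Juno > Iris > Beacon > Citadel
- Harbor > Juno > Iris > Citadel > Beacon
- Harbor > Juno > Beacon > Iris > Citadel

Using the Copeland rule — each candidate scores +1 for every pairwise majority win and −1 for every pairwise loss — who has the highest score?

Harbor

Pairwise results:
  Iris vs Beacon: Iris wins 3–2.
  Iris vs Juno: Juno wins 3–2.
  Iris vs Harbor: Harbor wins 3–2.
  Iris vs Citadel: Iris wins 4–1.
  Beacon vs Juno: Juno wins 4–1.
  Beacon vs Harbor: Harbor wins 4–1.
  Beacon vs Citadel: Beacon wins 3–2.
  Juno vs Harbor: Harbor wins 4–1.
  Juno vs Citadel: Juno wins 4–1.
  Harbor vs Citadel: Harbor wins 4–1.
Copeland scores (wins − losses):
  Iris: 2 − 2 = 0
  Beacon: 1 − 3 = -2
  Juno: 3 − 1 = 2
  Harbor: 4 − 0 = 4
  Citadel: 0 − 4 = -4
Harbor has the best Copeland score.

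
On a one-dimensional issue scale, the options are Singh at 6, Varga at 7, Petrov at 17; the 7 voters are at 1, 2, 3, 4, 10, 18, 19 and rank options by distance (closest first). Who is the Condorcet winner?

Singh

With single-peaked preferences on a line, the Condorcet winner is the candidate closest to the median voter.
The median voter (position 4) is closest to Singh at 6.
Check: Singh vs Varga — voters closer to Singh: 4 of 7.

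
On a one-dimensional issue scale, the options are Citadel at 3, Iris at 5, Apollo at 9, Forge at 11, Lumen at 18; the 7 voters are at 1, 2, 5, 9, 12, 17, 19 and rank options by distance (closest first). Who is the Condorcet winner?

With single-peaked preferences on a line, the Condorcet winner is the candidate closest to the median voter.
The median voter (position 9) is closest to Apollo at 9.
Check: Apollo vs Forge — voters closer to Apollo: 4 of 7.

Apollo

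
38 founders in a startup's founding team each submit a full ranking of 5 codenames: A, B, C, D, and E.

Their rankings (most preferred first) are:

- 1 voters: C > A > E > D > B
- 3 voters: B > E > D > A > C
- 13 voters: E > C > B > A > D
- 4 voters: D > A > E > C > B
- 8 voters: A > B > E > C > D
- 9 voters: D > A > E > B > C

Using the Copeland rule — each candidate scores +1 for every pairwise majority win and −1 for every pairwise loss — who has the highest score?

A

Pairwise results:
  A vs B: A wins 22–16.
  A vs C: A wins 24–14.
  A vs D: A wins 22–16.
  A vs E: A wins 22–16.
  B vs C: B wins 20–18.
  B vs D: B wins 24–14.
  B vs E: E wins 27–11.
  C vs D: C wins 22–16.
  C vs E: E wins 37–1.
  D vs E: E wins 25–13.
Copeland scores (wins − losses):
  A: 4 − 0 = 4
  B: 2 − 2 = 0
  C: 1 − 3 = -2
  D: 0 − 4 = -4
  E: 3 − 1 = 2
A has the best Copeland score.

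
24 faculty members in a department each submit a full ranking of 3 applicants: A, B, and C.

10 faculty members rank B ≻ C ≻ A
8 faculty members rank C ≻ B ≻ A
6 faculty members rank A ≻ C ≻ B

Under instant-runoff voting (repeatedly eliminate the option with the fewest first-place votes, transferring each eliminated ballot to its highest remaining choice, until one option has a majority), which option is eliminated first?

A

Round 1: B 10, C 8, A 6. A has the fewest and is eliminated.
Round 2: C 14, B 10. C has a majority.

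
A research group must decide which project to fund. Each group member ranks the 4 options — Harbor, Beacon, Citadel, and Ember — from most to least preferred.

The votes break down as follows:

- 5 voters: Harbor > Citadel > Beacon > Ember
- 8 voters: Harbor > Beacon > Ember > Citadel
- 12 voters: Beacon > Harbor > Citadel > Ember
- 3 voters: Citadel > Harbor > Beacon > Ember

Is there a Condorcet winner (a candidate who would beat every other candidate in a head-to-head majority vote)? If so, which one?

Harbor

Head-to-head results (28 voters total):
Harbor vs Beacon: Harbor wins 16–12.
Harbor vs Citadel: Harbor wins 25–3.
Harbor vs Ember: Harbor wins 28–0.
Beacon vs Citadel: Beacon wins 20–8.
Beacon vs Ember: Beacon wins 28–0.
Citadel vs Ember: Citadel wins 20–8.
Harbor beats each rival — Beacon (16–12), Citadel (25–3), Ember (28–0) — so Harbor is the Condorcet winner.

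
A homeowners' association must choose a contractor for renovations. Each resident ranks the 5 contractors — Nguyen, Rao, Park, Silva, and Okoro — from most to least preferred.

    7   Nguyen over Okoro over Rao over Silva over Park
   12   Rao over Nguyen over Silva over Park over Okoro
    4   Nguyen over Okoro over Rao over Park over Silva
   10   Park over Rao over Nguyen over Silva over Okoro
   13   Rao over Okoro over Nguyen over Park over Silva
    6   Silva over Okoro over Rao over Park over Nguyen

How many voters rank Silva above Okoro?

Ballots ranking Silva above Okoro: 12+10+6 = 28.
Ballots ranking Okoro above Silva: 7+4+13 = 24.
So 28 of 52 voters prefer Silva to Okoro.

28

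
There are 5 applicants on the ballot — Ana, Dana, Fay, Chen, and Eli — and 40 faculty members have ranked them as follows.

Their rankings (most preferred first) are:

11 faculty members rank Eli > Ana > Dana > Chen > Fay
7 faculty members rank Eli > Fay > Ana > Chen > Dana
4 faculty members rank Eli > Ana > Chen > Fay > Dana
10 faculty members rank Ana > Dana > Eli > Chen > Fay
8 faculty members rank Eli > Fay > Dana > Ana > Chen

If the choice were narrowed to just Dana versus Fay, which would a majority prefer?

Ballots ranking Dana above Fay: 11+10 = 21.
Ballots ranking Fay above Dana: 7+4+8 = 19.
Dana wins the head-to-head, 21–19.

Dana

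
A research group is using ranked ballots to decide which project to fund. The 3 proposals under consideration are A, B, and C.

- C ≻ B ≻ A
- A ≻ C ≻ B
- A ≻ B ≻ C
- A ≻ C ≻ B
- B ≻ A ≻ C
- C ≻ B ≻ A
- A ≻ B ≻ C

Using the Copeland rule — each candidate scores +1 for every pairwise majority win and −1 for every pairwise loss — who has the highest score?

Pairwise results:
  A vs B: A wins 4–3.
  A vs C: A wins 5–2.
  B vs C: C wins 4–3.
Copeland scores (wins − losses):
  A: 2 − 0 = 2
  B: 0 − 2 = -2
  C: 1 − 1 = 0
A has the best Copeland score.

A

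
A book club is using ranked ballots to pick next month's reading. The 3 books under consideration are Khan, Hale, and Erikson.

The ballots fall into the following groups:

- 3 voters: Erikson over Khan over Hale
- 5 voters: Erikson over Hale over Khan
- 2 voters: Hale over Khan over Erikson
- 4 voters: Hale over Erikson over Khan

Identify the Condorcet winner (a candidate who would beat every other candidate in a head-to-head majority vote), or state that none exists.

Head-to-head results (14 voters total):
Khan vs Hale: Hale wins 11–3.
Khan vs Erikson: Erikson wins 12–2.
Hale vs Erikson: Erikson wins 8–6.
Erikson beats each rival — Khan (12–2), Hale (8–6) — so Erikson is the Condorcet winner.

Erikson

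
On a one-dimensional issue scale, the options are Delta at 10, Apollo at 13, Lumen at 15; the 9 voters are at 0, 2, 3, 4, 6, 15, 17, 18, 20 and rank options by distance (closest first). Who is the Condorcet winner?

Delta

With single-peaked preferences on a line, the Condorcet winner is the candidate closest to the median voter.
The median voter (position 6) is closest to Delta at 10.
Check: Delta vs Apollo — voters closer to Delta: 5 of 9.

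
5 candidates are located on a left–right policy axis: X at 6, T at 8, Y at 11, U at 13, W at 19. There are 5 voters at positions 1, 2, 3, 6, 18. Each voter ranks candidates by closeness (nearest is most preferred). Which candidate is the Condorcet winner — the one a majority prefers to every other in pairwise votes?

With single-peaked preferences on a line, the Condorcet winner is the candidate closest to the median voter.
The median voter (position 3) is closest to X at 6.
Check: X vs Y — voters closer to X: 4 of 5.

X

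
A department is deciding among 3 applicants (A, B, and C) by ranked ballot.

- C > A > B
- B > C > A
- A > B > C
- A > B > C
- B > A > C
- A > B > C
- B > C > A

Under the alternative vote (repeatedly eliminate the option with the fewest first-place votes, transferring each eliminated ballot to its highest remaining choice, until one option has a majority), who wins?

A

Round 1: A 3, B 3, C 1. C has the fewest and is eliminated.
Round 2: A 4, B 3. A has a majority.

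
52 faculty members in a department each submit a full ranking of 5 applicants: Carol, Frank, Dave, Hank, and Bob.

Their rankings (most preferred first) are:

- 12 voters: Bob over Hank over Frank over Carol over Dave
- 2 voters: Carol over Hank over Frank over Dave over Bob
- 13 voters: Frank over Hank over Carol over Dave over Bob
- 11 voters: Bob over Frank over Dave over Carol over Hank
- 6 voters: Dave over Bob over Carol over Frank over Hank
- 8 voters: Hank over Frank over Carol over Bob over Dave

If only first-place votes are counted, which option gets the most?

First-place vote totals:
  Carol: 2
  Frank: 13
  Dave: 6
  Hank: 8
  Bob: 23
Bob has the most first-place votes.

Bob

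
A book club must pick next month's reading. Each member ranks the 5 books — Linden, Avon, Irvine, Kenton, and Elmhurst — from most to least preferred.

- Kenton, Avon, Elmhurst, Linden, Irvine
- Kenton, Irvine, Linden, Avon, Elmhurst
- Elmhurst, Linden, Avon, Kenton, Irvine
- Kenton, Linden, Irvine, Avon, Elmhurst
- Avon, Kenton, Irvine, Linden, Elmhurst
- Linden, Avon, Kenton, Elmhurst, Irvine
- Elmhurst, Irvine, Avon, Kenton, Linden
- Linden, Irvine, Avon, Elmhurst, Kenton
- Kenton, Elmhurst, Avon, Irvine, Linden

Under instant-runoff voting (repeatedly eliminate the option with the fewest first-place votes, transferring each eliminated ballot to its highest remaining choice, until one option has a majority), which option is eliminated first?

Irvine

Round 1: Kenton 4, Linden 2, Elmhurst 2, Avon 1, Irvine 0. Irvine has the fewest and is eliminated.
Round 2: Kenton 4, Linden 2, Elmhurst 2, Avon 1. Avon has the fewest and is eliminated.
Round 3: Kenton 5, Linden 2, Elmhurst 2. Kenton has a majority.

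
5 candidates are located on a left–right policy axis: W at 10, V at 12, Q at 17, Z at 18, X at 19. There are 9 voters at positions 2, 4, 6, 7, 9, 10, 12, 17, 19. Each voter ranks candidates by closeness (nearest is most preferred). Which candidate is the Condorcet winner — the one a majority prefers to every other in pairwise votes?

With single-peaked preferences on a line, the Condorcet winner is the candidate closest to the median voter.
The median voter (position 9) is closest to W at 10.
Check: W vs V — voters closer to W: 6 of 9.

W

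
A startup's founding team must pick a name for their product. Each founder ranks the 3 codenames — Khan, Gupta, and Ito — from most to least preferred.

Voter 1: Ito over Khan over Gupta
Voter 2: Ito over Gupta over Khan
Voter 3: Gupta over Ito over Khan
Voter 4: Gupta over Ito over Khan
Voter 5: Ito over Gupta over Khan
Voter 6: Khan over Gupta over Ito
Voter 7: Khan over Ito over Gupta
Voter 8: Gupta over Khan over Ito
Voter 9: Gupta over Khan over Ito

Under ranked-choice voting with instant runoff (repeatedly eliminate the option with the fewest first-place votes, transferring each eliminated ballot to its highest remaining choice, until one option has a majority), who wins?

Round 1: Gupta 4, Ito 3, Khan 2. Khan has the fewest and is eliminated.
Round 2: Gupta 5, Ito 4. Gupta has a majority.

Gupta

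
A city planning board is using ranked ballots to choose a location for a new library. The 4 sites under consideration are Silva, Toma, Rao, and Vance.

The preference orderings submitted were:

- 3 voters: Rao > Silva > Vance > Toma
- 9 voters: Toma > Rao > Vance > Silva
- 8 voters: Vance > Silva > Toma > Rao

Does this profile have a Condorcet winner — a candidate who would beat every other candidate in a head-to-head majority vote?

Head-to-head results (20 voters total):
Silva vs Toma: Silva wins 11–9.
Silva vs Rao: Rao wins 12–8.
Silva vs Vance: Vance wins 17–3.
Toma vs Rao: Toma wins 17–3.
Toma vs Vance: Vance wins 11–9.
Rao vs Vance: Rao wins 12–8.
No candidate beats all others: Silva beats Toma beats Rao beats Silva, a majority cycle.

No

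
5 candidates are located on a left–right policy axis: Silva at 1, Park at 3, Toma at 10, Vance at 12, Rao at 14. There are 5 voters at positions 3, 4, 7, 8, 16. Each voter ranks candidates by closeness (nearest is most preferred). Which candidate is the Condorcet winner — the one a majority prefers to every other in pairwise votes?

With single-peaked preferences on a line, the Condorcet winner is the candidate closest to the median voter.
The median voter (position 7) is closest to Toma at 10.
Check: Toma vs Vance — voters closer to Toma: 4 of 5.

Toma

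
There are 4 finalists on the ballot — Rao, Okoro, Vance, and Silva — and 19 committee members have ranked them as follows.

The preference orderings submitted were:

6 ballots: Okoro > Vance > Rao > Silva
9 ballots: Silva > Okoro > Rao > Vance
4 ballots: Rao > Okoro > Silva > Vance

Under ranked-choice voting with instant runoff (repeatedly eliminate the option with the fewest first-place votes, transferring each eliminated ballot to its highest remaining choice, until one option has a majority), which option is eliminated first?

Vance

Round 1: Silva 9, Okoro 6, Rao 4, Vance 0. Vance has the fewest and is eliminated.
Round 2: Silva 9, Okoro 6, Rao 4. Rao has the fewest and is eliminated.
Round 3: Okoro 10, Silva 9. Okoro has a majority.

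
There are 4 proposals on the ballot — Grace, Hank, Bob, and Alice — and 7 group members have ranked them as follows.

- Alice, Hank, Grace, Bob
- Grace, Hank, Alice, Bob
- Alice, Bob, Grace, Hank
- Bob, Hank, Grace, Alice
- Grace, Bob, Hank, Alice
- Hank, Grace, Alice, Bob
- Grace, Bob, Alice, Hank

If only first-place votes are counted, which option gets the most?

Grace

First-place vote totals:
  Grace: 3
  Hank: 1
  Bob: 1
  Alice: 2
Grace has the most first-place votes.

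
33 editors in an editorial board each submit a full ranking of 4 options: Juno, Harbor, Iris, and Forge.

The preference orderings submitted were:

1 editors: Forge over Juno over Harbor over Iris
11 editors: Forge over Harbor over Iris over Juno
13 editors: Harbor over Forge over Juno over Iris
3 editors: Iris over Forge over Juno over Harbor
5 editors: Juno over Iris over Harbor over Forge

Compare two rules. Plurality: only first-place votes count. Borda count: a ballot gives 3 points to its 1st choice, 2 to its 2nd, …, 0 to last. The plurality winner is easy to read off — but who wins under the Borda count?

Plurality first-place counts: Juno 5, Harbor 13, Iris 3, Forge 12 → Harbor.
Borda totals: Juno 33, Harbor 67, Iris 30, Forge 68 → Forge.

Forge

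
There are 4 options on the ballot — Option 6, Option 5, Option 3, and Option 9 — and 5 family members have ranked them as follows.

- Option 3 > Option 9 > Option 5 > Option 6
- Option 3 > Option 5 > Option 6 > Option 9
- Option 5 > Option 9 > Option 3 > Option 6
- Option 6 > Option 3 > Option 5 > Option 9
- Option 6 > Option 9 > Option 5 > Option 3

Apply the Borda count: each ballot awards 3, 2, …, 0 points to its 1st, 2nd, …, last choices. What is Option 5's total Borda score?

8

Borda scores:
  Option 6: 0 + 1 + 0 + 3 + 3 = 7
  Option 5: 1 + 2 + 3 + 1 + 1 = 8
  Option 3: 3 + 3 + 1 + 2 + 0 = 9
  Option 9: 2 + 0 + 2 + 0 + 2 = 6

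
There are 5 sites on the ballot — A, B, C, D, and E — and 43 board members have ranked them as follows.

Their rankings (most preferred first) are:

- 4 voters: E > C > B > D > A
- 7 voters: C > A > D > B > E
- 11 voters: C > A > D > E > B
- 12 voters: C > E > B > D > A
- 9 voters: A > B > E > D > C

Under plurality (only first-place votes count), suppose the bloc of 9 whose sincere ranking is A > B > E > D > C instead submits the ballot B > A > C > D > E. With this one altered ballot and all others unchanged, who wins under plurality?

First-place totals with the altered ballot: A 0, B 9, C 30, D 0, E 4.
The winner is unchanged: still C.

C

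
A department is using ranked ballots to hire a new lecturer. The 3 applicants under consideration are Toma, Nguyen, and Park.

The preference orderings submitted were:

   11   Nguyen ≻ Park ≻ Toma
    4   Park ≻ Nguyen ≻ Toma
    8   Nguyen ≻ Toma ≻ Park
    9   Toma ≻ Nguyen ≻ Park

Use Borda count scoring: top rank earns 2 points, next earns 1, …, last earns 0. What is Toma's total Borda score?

Borda scores:
  Toma: 11·0 + 4·0 + 8·1 + 9·2 = 26
  Nguyen: 11·2 + 4·1 + 8·2 + 9·1 = 51
  Park: 11·1 + 4·2 + 8·0 + 9·0 = 19

26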